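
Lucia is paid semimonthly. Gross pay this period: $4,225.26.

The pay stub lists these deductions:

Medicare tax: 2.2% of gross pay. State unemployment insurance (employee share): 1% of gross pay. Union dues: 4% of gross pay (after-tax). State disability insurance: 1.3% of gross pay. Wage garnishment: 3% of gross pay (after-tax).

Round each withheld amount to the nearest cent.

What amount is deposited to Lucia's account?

Medicare tax: $4,225.26 × 0.022 = $92.96
State disability insurance: $4,225.26 × 0.013 = $54.93
State unemployment insurance (employee share): $4,225.26 × 0.01 = $42.25
Union dues: $4,225.26 × 0.04 = $169.01
Wage garnishment: $4,225.26 × 0.03 = $126.76
Total deductions = $92.96 + $54.93 + $42.25 + $169.01 + $126.76 = $485.91
Net pay = $4,225.26 − $485.91 = $3,739.35

$3,739.35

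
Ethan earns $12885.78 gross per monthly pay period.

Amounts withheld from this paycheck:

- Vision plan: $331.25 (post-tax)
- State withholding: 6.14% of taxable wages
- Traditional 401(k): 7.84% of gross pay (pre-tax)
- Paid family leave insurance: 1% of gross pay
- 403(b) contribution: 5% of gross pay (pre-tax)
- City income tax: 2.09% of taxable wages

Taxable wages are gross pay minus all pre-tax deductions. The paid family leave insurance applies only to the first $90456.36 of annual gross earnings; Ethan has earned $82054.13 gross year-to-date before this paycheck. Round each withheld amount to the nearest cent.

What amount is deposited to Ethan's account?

$9891.64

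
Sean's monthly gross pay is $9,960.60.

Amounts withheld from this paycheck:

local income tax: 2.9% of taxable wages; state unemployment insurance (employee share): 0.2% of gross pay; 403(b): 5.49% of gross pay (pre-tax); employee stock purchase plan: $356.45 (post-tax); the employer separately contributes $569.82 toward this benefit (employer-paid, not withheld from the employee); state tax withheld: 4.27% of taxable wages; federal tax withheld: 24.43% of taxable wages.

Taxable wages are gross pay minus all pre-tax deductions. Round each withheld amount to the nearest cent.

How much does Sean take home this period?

403(b): $9,960.60 × 0.0549 = $546.84
Taxable wages = $9,960.60 − $546.84 = $9,413.76
Local income tax: $9,413.76 × 0.029 = $273.00
Federal tax withheld: $9,413.76 × 0.2443 = $2,299.78
State tax withheld: $9,413.76 × 0.0427 = $401.97
State unemployment insurance (employee share): $9,960.60 × 0.002 = $19.92
Employee stock purchase plan: $356.45
(Employer's $569.82 toward employee stock purchase plan is not withheld from the employee.)
Total deductions = $546.84 + $273.00 + $2,299.78 + $401.97 + $19.92 + $356.45 = $3,897.96
Net pay = $9,960.60 − $3,897.96 = $6,062.64

$6,062.64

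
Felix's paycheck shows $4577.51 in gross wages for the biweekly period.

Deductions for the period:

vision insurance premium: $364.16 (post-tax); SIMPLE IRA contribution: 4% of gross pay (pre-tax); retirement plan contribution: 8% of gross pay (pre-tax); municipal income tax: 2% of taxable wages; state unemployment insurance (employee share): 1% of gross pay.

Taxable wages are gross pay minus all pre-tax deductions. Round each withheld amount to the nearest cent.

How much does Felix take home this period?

SIMPLE IRA contribution: $4577.51 × 0.04 = $183.10
Retirement plan contribution: $4577.51 × 0.08 = $366.20
Pre-tax total = $183.10 + $366.20 = $549.30
Taxable wages = $4577.51 − $549.30 = $4028.21
Municipal income tax: $4028.21 × 0.02 = $80.56
State unemployment insurance (employee share): $4577.51 × 0.01 = $45.78
Vision insurance premium: $364.16
Total deductions = $183.10 + $366.20 + $80.56 + $45.78 + $364.16 = $1039.80
Net pay = $4577.51 − $1039.80 = $3537.71

$3537.71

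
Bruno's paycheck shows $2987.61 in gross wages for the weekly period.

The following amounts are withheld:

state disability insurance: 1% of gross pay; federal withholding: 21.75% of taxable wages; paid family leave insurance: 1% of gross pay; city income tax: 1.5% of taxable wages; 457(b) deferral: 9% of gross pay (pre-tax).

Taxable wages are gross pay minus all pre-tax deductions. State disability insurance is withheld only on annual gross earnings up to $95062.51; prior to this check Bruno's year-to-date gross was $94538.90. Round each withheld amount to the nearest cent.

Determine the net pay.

457(b) deferral: $2987.61 × 0.09 = $268.88
Taxable wages = $2987.61 − $268.88 = $2718.73
Federal withholding: $2718.73 × 0.2175 = $591.32
City income tax: $2718.73 × 0.015 = $40.78
State disability insurance: only $95062.51 − $94538.90 = $523.61 of this check is subject → $523.61 × 0.01 = $5.24
Paid family leave insurance: $2987.61 × 0.01 = $29.88
Total deductions = $268.88 + $591.32 + $40.78 + $5.24 + $29.88 = $936.10
Net pay = $2987.61 − $936.10 = $2051.51

$2051.51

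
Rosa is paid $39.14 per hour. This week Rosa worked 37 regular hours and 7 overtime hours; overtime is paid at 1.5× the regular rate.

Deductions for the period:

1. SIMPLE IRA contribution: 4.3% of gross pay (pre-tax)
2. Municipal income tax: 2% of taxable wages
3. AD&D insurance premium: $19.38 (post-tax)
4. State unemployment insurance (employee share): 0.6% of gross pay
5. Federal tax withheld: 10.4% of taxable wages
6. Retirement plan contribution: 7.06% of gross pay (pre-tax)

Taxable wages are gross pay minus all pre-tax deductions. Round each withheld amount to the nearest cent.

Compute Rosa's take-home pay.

$1,413.07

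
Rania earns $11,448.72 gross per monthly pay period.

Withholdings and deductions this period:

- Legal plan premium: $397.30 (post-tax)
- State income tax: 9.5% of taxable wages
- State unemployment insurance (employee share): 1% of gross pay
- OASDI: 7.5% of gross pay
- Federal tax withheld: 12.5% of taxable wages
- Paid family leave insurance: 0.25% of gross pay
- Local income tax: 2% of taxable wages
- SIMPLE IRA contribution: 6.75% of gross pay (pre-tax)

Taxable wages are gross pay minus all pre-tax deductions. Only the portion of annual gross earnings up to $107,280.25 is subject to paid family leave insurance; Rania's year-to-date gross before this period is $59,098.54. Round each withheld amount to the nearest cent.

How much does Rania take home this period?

$6,714.65

SIMPLE IRA contribution: $11,448.72 × 0.0675 = $772.79
Taxable wages = $11,448.72 − $772.79 = $10,675.93
Federal tax withheld: $10,675.93 × 0.125 = $1,334.49
Local income tax: $10,675.93 × 0.02 = $213.52
State income tax: $10,675.93 × 0.095 = $1,014.21
State unemployment insurance (employee share): $11,448.72 × 0.01 = $114.49
OASDI: $11,448.72 × 0.075 = $858.65
Paid family leave insurance: cap not yet reached, full $11,448.72 is subject → $11,448.72 × 0.0025 = $28.62
Legal plan premium: $397.30
Total deductions = $772.79 + $1,334.49 + $213.52 + $1,014.21 + $114.49 + $858.65 + $28.62 + $397.30 = $4,734.07
Net pay = $11,448.72 − $4,734.07 = $6,714.65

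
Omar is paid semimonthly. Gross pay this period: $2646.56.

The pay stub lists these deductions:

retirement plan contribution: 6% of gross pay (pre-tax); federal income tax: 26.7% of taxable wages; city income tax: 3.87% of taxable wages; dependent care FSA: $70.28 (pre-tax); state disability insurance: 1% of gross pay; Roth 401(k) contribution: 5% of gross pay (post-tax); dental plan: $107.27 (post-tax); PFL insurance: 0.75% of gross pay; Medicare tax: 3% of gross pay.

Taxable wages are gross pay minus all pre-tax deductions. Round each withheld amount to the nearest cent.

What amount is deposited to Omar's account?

$1313.14

Dependent care FSA: $70.28
Retirement plan contribution: $2646.56 × 0.06 = $158.79
Pre-tax total = $70.28 + $158.79 = $229.07
Taxable wages = $2646.56 − $229.07 = $2417.49
City income tax: $2417.49 × 0.0387 = $93.56
Federal income tax: $2417.49 × 0.267 = $645.47
PFL insurance: $2646.56 × 0.0075 = $19.85
Medicare tax: $2646.56 × 0.03 = $79.40
State disability insurance: $2646.56 × 0.01 = $26.47
Dental plan: $107.27
Roth 401(k) contribution: $2646.56 × 0.05 = $132.33
Total deductions = $70.28 + $158.79 + $93.56 + $645.47 + $19.85 + $79.40 + $26.47 + $107.27 + $132.33 = $1333.42
Net pay = $2646.56 − $1333.42 = $1313.14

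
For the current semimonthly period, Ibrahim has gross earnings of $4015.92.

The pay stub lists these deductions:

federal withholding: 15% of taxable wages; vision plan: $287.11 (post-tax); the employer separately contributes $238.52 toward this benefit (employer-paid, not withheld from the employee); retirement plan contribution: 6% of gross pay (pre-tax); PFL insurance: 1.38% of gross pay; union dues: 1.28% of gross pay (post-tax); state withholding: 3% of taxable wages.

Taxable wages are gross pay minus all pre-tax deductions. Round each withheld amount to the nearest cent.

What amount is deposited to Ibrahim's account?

Retirement plan contribution: $4015.92 × 0.06 = $240.96
Taxable wages = $4015.92 − $240.96 = $3774.96
Federal withholding: $3774.96 × 0.15 = $566.24
State withholding: $3774.96 × 0.03 = $113.25
PFL insurance: $4015.92 × 0.0138 = $55.42
Union dues: $4015.92 × 0.0128 = $51.40
Vision plan: $287.11
(Employer's $238.52 toward vision plan is not withheld from the employee.)
Total deductions = $240.96 + $566.24 + $113.25 + $55.42 + $51.40 + $287.11 = $1314.38
Net pay = $4015.92 − $1314.38 = $2701.54

$2701.54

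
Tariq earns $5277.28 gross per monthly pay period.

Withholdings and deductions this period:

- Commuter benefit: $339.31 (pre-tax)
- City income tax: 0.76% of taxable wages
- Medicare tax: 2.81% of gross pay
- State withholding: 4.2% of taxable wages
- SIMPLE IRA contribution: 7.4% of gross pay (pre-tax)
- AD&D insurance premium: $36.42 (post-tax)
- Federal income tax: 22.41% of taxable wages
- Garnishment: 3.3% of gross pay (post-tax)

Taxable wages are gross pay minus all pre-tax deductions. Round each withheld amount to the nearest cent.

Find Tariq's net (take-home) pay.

$2943.96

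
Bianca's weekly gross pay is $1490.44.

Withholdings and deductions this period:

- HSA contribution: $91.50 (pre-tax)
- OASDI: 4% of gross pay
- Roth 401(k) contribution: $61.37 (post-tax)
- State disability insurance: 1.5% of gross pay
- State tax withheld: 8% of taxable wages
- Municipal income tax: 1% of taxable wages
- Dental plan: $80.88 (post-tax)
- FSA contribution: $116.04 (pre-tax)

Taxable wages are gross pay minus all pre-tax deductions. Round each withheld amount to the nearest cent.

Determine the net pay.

$943.21

HSA contribution: $91.50
FSA contribution: $116.04
Pre-tax total = $91.50 + $116.04 = $207.54
Taxable wages = $1490.44 − $207.54 = $1282.90
Municipal income tax: $1282.90 × 0.01 = $12.83
State tax withheld: $1282.90 × 0.08 = $102.63
OASDI: $1490.44 × 0.04 = $59.62
State disability insurance: $1490.44 × 0.015 = $22.36
Dental plan: $80.88
Roth 401(k) contribution: $61.37
Total deductions = $91.50 + $116.04 + $12.83 + $102.63 + $59.62 + $22.36 + $80.88 + $61.37 = $547.23
Net pay = $1490.44 − $547.23 = $943.21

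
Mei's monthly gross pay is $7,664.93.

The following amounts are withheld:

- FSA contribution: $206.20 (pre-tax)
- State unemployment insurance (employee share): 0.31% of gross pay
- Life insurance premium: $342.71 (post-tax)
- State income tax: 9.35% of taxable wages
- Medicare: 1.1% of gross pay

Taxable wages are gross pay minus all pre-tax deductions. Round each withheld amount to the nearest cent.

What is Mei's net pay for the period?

FSA contribution: $206.20
Taxable wages = $7,664.93 − $206.20 = $7,458.73
State income tax: $7,458.73 × 0.0935 = $697.39
Medicare: $7,664.93 × 0.011 = $84.31
State unemployment insurance (employee share): $7,664.93 × 0.0031 = $23.76
Life insurance premium: $342.71
Total deductions = $206.20 + $697.39 + $84.31 + $23.76 + $342.71 = $1,354.37
Net pay = $7,664.93 − $1,354.37 = $6,310.56

$6,310.56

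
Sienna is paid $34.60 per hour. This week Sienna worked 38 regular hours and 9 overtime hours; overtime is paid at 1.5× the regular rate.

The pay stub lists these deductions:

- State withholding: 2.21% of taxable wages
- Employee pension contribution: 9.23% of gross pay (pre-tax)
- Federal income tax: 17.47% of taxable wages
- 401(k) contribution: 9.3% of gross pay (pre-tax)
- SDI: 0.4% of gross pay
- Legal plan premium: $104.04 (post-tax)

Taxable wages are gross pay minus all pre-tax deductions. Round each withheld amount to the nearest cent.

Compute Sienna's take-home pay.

$1,054.85

Regular pay: 38 × $34.60 = $1,314.80
Overtime pay: 9 × $34.60 × 1.5 = $467.10
Gross pay = $1,314.80 + $467.10 = $1,781.90
401(k) contribution: $1,781.90 × 0.093 = $165.72
Employee pension contribution: $1,781.90 × 0.0923 = $164.47
Pre-tax total = $165.72 + $164.47 = $330.19
Taxable wages = $1,781.90 − $330.19 = $1,451.71
State withholding: $1,451.71 × 0.0221 = $32.08
Federal income tax: $1,451.71 × 0.1747 = $253.61
SDI: $1,781.90 × 0.004 = $7.13
Legal plan premium: $104.04
Total deductions = $165.72 + $164.47 + $32.08 + $253.61 + $7.13 + $104.04 = $727.05
Net pay = $1,781.90 − $727.05 = $1,054.85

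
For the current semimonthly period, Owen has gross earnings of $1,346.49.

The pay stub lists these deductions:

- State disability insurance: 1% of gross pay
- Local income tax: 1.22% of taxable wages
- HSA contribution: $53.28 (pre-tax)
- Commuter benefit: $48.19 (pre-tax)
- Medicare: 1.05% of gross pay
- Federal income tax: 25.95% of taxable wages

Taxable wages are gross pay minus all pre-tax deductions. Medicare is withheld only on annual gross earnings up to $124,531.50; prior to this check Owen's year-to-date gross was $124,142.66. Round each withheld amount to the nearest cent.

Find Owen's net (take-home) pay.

$889.21

HSA contribution: $53.28
Commuter benefit: $48.19
Pre-tax total = $53.28 + $48.19 = $101.47
Taxable wages = $1,346.49 − $101.47 = $1,245.02
Federal income tax: $1,245.02 × 0.2595 = $323.08
Local income tax: $1,245.02 × 0.0122 = $15.19
Medicare: only $124,531.50 − $124,142.66 = $388.84 of this check is subject → $388.84 × 0.0105 = $4.08
State disability insurance: $1,346.49 × 0.01 = $13.46
Total deductions = $53.28 + $48.19 + $323.08 + $15.19 + $4.08 + $13.46 = $457.28
Net pay = $1,346.49 − $457.28 = $889.21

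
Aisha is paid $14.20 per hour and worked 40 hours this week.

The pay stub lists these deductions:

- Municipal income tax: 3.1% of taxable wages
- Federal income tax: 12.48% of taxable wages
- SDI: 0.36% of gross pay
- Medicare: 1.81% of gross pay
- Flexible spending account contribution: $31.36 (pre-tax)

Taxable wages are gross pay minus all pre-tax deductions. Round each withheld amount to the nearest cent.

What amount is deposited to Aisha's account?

$440.71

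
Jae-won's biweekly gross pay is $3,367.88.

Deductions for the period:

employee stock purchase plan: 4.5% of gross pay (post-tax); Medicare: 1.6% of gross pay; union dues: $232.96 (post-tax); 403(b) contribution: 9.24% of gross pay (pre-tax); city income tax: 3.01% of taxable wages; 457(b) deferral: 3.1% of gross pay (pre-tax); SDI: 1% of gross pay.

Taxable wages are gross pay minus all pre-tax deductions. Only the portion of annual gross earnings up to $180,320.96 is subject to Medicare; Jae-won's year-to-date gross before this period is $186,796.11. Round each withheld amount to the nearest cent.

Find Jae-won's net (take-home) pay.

$2,445.24

403(b) contribution: $3,367.88 × 0.0924 = $311.19
457(b) deferral: $3,367.88 × 0.031 = $104.40
Pre-tax total = $311.19 + $104.40 = $415.59
Taxable wages = $3,367.88 − $415.59 = $2,952.29
City income tax: $2,952.29 × 0.0301 = $88.86
SDI: $3,367.88 × 0.01 = $33.68
Medicare: annual cap $180,320.96 already reached (YTD $186,796.11), so $0.00
Union dues: $232.96
Employee stock purchase plan: $3,367.88 × 0.045 = $151.55
Total deductions = $311.19 + $104.40 + $88.86 + $33.68 + $0.00 + $232.96 + $151.55 = $922.64
Net pay = $3,367.88 − $922.64 = $2,445.24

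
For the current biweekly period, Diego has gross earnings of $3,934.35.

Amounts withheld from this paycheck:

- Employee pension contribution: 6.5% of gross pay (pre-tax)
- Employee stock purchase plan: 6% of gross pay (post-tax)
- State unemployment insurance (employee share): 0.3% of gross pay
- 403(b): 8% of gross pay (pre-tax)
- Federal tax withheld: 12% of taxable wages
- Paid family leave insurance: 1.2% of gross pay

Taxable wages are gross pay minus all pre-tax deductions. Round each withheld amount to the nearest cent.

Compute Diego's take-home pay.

$2,665.14

403(b): $3,934.35 × 0.08 = $314.75
Employee pension contribution: $3,934.35 × 0.065 = $255.73
Pre-tax total = $314.75 + $255.73 = $570.48
Taxable wages = $3,934.35 − $570.48 = $3,363.87
Federal tax withheld: $3,363.87 × 0.12 = $403.66
State unemployment insurance (employee share): $3,934.35 × 0.003 = $11.80
Paid family leave insurance: $3,934.35 × 0.012 = $47.21
Employee stock purchase plan: $3,934.35 × 0.06 = $236.06
Total deductions = $314.75 + $255.73 + $403.66 + $11.80 + $47.21 + $236.06 = $1,269.21
Net pay = $3,934.35 − $1,269.21 = $2,665.14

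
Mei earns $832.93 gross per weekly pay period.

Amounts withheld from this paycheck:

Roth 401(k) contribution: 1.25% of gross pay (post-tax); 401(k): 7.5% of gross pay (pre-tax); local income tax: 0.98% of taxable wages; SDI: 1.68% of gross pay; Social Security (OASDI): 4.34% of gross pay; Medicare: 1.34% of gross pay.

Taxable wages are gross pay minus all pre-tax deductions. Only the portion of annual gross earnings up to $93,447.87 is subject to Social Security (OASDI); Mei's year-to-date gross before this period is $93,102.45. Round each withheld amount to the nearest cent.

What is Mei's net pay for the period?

401(k): $832.93 × 0.075 = $62.47
Taxable wages = $832.93 − $62.47 = $770.46
Local income tax: $770.46 × 0.0098 = $7.55
SDI: $832.93 × 0.0168 = $13.99
Medicare: $832.93 × 0.0134 = $11.16
Social Security (OASDI): only $93,447.87 − $93,102.45 = $345.42 of this check is subject → $345.42 × 0.0434 = $14.99
Roth 401(k) contribution: $832.93 × 0.0125 = $10.41
Total deductions = $62.47 + $7.55 + $13.99 + $11.16 + $14.99 + $10.41 = $120.57
Net pay = $832.93 − $120.57 = $712.36

$712.36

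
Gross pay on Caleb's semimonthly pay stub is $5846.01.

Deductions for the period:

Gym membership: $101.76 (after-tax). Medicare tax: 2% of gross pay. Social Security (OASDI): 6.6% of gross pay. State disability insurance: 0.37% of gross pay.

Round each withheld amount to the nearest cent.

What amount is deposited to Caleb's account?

Social Security (OASDI): $5846.01 × 0.066 = $385.84
Medicare tax: $5846.01 × 0.02 = $116.92
State disability insurance: $5846.01 × 0.0037 = $21.63
Gym membership: $101.76
Total deductions = $385.84 + $116.92 + $21.63 + $101.76 = $626.15
Net pay = $5846.01 − $626.15 = $5219.86

$5219.86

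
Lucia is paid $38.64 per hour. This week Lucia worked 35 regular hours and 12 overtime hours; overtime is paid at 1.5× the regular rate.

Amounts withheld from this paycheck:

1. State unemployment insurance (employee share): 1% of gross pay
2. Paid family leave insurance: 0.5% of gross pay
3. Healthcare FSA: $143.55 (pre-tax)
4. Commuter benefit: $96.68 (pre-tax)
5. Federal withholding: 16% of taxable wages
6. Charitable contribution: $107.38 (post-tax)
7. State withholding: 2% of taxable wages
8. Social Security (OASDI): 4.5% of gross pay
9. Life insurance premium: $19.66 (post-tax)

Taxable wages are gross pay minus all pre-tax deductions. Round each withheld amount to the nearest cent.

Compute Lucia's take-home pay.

$1,232.39

Regular pay: 35 × $38.64 = $1,352.40
Overtime pay: 12 × $38.64 × 1.5 = $695.52
Gross pay = $1,352.40 + $695.52 = $2,047.92
Healthcare FSA: $143.55
Commuter benefit: $96.68
Pre-tax total = $143.55 + $96.68 = $240.23
Taxable wages = $2,047.92 − $240.23 = $1,807.69
State withholding: $1,807.69 × 0.02 = $36.15
Federal withholding: $1,807.69 × 0.16 = $289.23
Social Security (OASDI): $2,047.92 × 0.045 = $92.16
Paid family leave insurance: $2,047.92 × 0.005 = $10.24
State unemployment insurance (employee share): $2,047.92 × 0.01 = $20.48
Charitable contribution: $107.38
Life insurance premium: $19.66
Total deductions = $143.55 + $96.68 + $36.15 + $289.23 + $92.16 + $10.24 + $20.48 + $107.38 + $19.66 = $815.53
Net pay = $2,047.92 − $815.53 = $1,232.39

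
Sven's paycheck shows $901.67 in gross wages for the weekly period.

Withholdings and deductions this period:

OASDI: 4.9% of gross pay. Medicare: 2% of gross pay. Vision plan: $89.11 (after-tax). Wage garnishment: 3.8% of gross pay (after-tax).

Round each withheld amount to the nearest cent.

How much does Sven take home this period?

$716.09

OASDI: $901.67 × 0.049 = $44.18
Medicare: $901.67 × 0.02 = $18.03
Wage garnishment: $901.67 × 0.038 = $34.26
Vision plan: $89.11
Total deductions = $44.18 + $18.03 + $34.26 + $89.11 = $185.58
Net pay = $901.67 − $185.58 = $716.09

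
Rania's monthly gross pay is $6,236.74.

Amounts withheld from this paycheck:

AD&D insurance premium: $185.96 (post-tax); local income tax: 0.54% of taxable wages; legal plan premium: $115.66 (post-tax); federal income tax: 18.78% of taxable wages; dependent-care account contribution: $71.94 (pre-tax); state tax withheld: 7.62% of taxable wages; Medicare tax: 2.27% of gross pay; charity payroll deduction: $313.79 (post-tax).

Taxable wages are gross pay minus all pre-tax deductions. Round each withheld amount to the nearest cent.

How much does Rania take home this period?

$3,747.02

Dependent-care account contribution: $71.94
Taxable wages = $6,236.74 − $71.94 = $6,164.80
Local income tax: $6,164.80 × 0.0054 = $33.29
State tax withheld: $6,164.80 × 0.0762 = $469.76
Federal income tax: $6,164.80 × 0.1878 = $1,157.75
Medicare tax: $6,236.74 × 0.0227 = $141.57
Legal plan premium: $115.66
AD&D insurance premium: $185.96
Charity payroll deduction: $313.79
Total deductions = $71.94 + $33.29 + $469.76 + $1,157.75 + $141.57 + $115.66 + $185.96 + $313.79 = $2,489.72
Net pay = $6,236.74 − $2,489.72 = $3,747.02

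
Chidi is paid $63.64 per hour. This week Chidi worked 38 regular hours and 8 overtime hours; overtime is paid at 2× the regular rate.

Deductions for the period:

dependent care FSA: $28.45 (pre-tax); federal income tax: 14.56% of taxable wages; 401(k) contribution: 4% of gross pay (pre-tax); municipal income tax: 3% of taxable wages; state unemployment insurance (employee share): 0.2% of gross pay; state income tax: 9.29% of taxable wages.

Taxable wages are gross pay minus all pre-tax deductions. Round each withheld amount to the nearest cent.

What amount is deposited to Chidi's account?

Regular pay: 38 × $63.64 = $2418.32
Overtime pay: 8 × $63.64 × 2 = $1018.24
Gross pay = $2418.32 + $1018.24 = $3436.56
Dependent care FSA: $28.45
401(k) contribution: $3436.56 × 0.04 = $137.46
Pre-tax total = $28.45 + $137.46 = $165.91
Taxable wages = $3436.56 − $165.91 = $3270.65
State income tax: $3270.65 × 0.0929 = $303.84
Federal income tax: $3270.65 × 0.1456 = $476.21
Municipal income tax: $3270.65 × 0.03 = $98.12
State unemployment insurance (employee share): $3436.56 × 0.002 = $6.87
Total deductions = $28.45 + $137.46 + $303.84 + $476.21 + $98.12 + $6.87 = $1050.95
Net pay = $3436.56 − $1050.95 = $2385.61

$2385.61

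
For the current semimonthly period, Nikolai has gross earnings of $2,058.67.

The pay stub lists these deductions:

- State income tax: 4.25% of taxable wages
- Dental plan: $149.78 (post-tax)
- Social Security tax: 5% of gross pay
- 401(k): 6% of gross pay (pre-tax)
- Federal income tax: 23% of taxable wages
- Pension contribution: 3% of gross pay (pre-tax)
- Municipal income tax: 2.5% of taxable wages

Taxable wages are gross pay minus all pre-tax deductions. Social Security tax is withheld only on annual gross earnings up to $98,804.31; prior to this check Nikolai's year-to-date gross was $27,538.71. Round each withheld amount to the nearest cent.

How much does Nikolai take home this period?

Pension contribution: $2,058.67 × 0.03 = $61.76
401(k): $2,058.67 × 0.06 = $123.52
Pre-tax total = $61.76 + $123.52 = $185.28
Taxable wages = $2,058.67 − $185.28 = $1,873.39
Federal income tax: $1,873.39 × 0.23 = $430.88
Municipal income tax: $1,873.39 × 0.025 = $46.83
State income tax: $1,873.39 × 0.0425 = $79.62
Social Security tax: cap not yet reached, full $2,058.67 is subject → $2,058.67 × 0.05 = $102.93
Dental plan: $149.78
Total deductions = $61.76 + $123.52 + $430.88 + $46.83 + $79.62 + $102.93 + $149.78 = $995.32
Net pay = $2,058.67 − $995.32 = $1,063.35

$1,063.35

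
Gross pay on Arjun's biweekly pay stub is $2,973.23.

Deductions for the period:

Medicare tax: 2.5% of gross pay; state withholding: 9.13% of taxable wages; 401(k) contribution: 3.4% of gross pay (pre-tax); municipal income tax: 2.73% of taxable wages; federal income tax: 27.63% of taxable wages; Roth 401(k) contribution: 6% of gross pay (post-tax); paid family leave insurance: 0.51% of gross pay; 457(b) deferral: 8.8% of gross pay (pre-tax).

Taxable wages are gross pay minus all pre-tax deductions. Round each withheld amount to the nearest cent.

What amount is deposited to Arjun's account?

401(k) contribution: $2,973.23 × 0.034 = $101.09
457(b) deferral: $2,973.23 × 0.088 = $261.64
Pre-tax total = $101.09 + $261.64 = $362.73
Taxable wages = $2,973.23 − $362.73 = $2,610.50
Municipal income tax: $2,610.50 × 0.0273 = $71.27
State withholding: $2,610.50 × 0.0913 = $238.34
Federal income tax: $2,610.50 × 0.2763 = $721.28
Paid family leave insurance: $2,973.23 × 0.0051 = $15.16
Medicare tax: $2,973.23 × 0.025 = $74.33
Roth 401(k) contribution: $2,973.23 × 0.06 = $178.39
Total deductions = $101.09 + $261.64 + $71.27 + $238.34 + $721.28 + $15.16 + $74.33 + $178.39 = $1,661.50
Net pay = $2,973.23 − $1,661.50 = $1,311.73

$1,311.73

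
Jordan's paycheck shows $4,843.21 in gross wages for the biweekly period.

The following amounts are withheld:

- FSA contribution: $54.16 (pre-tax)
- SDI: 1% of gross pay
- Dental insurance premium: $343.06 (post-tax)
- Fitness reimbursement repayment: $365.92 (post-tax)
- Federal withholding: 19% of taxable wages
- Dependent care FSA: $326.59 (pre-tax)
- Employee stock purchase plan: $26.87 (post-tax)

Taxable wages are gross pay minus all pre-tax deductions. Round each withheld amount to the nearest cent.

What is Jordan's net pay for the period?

FSA contribution: $54.16
Dependent care FSA: $326.59
Pre-tax total = $54.16 + $326.59 = $380.75
Taxable wages = $4,843.21 − $380.75 = $4,462.46
Federal withholding: $4,462.46 × 0.19 = $847.87
SDI: $4,843.21 × 0.01 = $48.43
Employee stock purchase plan: $26.87
Fitness reimbursement repayment: $365.92
Dental insurance premium: $343.06
Total deductions = $54.16 + $326.59 + $847.87 + $48.43 + $26.87 + $365.92 + $343.06 = $2,012.90
Net pay = $4,843.21 − $2,012.90 = $2,830.31

$2,830.31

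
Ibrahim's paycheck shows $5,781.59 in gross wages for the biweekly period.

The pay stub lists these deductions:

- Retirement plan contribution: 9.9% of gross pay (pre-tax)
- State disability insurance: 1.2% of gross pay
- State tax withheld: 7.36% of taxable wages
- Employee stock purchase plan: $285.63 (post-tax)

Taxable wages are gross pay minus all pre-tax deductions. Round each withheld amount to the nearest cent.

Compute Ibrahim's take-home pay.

$4,470.80

Retirement plan contribution: $5,781.59 × 0.099 = $572.38
Taxable wages = $5,781.59 − $572.38 = $5,209.21
State tax withheld: $5,209.21 × 0.0736 = $383.40
State disability insurance: $5,781.59 × 0.012 = $69.38
Employee stock purchase plan: $285.63
Total deductions = $572.38 + $383.40 + $69.38 + $285.63 = $1,310.79
Net pay = $5,781.59 − $1,310.79 = $4,470.80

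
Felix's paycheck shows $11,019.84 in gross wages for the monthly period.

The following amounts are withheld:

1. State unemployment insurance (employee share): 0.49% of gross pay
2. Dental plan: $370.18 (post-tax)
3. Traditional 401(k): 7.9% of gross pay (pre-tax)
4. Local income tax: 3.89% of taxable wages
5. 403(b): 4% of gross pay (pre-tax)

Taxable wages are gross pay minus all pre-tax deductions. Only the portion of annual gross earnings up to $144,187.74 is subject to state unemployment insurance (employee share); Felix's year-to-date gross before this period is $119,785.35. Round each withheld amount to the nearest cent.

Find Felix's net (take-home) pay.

403(b): $11,019.84 × 0.04 = $440.79
Traditional 401(k): $11,019.84 × 0.079 = $870.57
Pre-tax total = $440.79 + $870.57 = $1,311.36
Taxable wages = $11,019.84 − $1,311.36 = $9,708.48
Local income tax: $9,708.48 × 0.0389 = $377.66
State unemployment insurance (employee share): cap not yet reached, full $11,019.84 is subject → $11,019.84 × 0.0049 = $54.00
Dental plan: $370.18
Total deductions = $440.79 + $870.57 + $377.66 + $54.00 + $370.18 = $2,113.20
Net pay = $11,019.84 − $2,113.20 = $8,906.64

$8,906.64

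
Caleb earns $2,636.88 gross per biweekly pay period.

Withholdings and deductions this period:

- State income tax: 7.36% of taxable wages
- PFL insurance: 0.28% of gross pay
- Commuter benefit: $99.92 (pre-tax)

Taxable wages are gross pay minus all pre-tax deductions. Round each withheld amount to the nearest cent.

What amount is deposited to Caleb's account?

$2,342.86

Commuter benefit: $99.92
Taxable wages = $2,636.88 − $99.92 = $2,536.96
State income tax: $2,536.96 × 0.0736 = $186.72
PFL insurance: $2,636.88 × 0.0028 = $7.38
Total deductions = $99.92 + $186.72 + $7.38 = $294.02
Net pay = $2,636.88 − $294.02 = $2,342.86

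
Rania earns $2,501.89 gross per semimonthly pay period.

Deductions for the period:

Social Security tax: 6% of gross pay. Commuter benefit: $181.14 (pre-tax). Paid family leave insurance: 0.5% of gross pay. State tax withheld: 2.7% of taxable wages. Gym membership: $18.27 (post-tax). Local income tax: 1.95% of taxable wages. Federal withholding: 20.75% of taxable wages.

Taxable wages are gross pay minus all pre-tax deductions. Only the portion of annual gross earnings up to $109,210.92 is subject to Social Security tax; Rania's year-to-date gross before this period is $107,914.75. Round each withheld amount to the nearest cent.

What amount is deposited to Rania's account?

Commuter benefit: $181.14
Taxable wages = $2,501.89 − $181.14 = $2,320.75
State tax withheld: $2,320.75 × 0.027 = $62.66
Local income tax: $2,320.75 × 0.0195 = $45.25
Federal withholding: $2,320.75 × 0.2075 = $481.56
Social Security tax: only $109,210.92 − $107,914.75 = $1,296.17 of this check is subject → $1,296.17 × 0.06 = $77.77
Paid family leave insurance: $2,501.89 × 0.005 = $12.51
Gym membership: $18.27
Total deductions = $181.14 + $62.66 + $45.25 + $481.56 + $77.77 + $12.51 + $18.27 = $879.16
Net pay = $2,501.89 − $879.16 = $1,622.73

$1,622.73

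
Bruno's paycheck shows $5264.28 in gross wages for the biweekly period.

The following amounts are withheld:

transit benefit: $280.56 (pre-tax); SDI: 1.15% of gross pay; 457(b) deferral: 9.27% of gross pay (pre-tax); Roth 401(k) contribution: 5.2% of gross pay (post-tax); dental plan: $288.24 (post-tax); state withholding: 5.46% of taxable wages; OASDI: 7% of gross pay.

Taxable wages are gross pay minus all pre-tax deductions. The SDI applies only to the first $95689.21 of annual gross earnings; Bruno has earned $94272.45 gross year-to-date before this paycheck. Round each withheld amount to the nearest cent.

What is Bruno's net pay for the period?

$3303.48

Transit benefit: $280.56
457(b) deferral: $5264.28 × 0.0927 = $488.00
Pre-tax total = $280.56 + $488.00 = $768.56
Taxable wages = $5264.28 − $768.56 = $4495.72
State withholding: $4495.72 × 0.0546 = $245.47
SDI: only $95689.21 − $94272.45 = $1416.76 of this check is subject → $1416.76 × 0.0115 = $16.29
OASDI: $5264.28 × 0.07 = $368.50
Roth 401(k) contribution: $5264.28 × 0.052 = $273.74
Dental plan: $288.24
Total deductions = $280.56 + $488.00 + $245.47 + $16.29 + $368.50 + $273.74 + $288.24 = $1960.80
Net pay = $5264.28 − $1960.80 = $3303.48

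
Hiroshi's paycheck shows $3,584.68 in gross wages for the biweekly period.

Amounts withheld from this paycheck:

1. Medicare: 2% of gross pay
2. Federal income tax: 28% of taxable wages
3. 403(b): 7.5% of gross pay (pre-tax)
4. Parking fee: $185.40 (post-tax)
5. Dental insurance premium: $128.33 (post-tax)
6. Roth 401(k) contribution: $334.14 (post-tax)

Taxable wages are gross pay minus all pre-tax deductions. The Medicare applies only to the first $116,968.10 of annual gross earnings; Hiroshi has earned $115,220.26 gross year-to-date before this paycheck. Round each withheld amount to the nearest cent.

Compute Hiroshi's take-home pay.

403(b): $3,584.68 × 0.075 = $268.85
Taxable wages = $3,584.68 − $268.85 = $3,315.83
Federal income tax: $3,315.83 × 0.28 = $928.43
Medicare: only $116,968.10 − $115,220.26 = $1,747.84 of this check is subject → $1,747.84 × 0.02 = $34.96
Dental insurance premium: $128.33
Roth 401(k) contribution: $334.14
Parking fee: $185.40
Total deductions = $268.85 + $928.43 + $34.96 + $128.33 + $334.14 + $185.40 = $1,880.11
Net pay = $3,584.68 − $1,880.11 = $1,704.57

$1,704.57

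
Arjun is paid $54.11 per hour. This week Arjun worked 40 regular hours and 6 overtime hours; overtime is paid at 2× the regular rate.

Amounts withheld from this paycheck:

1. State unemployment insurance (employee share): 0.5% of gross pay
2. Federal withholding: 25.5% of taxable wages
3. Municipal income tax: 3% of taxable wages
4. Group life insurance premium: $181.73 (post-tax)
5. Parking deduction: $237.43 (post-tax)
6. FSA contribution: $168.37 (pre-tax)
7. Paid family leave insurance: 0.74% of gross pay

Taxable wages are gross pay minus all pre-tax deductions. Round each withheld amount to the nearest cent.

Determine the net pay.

$1,437.38

Regular pay: 40 × $54.11 = $2,164.40
Overtime pay: 6 × $54.11 × 2 = $649.32
Gross pay = $2,164.40 + $649.32 = $2,813.72
FSA contribution: $168.37
Taxable wages = $2,813.72 − $168.37 = $2,645.35
Federal withholding: $2,645.35 × 0.255 = $674.56
Municipal income tax: $2,645.35 × 0.03 = $79.36
State unemployment insurance (employee share): $2,813.72 × 0.005 = $14.07
Paid family leave insurance: $2,813.72 × 0.0074 = $20.82
Parking deduction: $237.43
Group life insurance premium: $181.73
Total deductions = $168.37 + $674.56 + $79.36 + $14.07 + $20.82 + $237.43 + $181.73 = $1,376.34
Net pay = $2,813.72 − $1,376.34 = $1,437.38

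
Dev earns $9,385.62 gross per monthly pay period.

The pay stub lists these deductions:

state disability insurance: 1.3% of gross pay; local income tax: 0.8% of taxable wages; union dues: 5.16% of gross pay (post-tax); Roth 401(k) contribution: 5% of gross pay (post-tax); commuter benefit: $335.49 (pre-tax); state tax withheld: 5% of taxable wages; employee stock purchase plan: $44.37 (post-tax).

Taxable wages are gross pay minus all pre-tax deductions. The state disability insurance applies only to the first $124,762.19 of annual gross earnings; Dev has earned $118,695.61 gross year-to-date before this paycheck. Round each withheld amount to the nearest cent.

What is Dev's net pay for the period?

Commuter benefit: $335.49
Taxable wages = $9,385.62 − $335.49 = $9,050.13
Local income tax: $9,050.13 × 0.008 = $72.40
State tax withheld: $9,050.13 × 0.05 = $452.51
State disability insurance: only $124,762.19 − $118,695.61 = $6,066.58 of this check is subject → $6,066.58 × 0.013 = $78.87
Roth 401(k) contribution: $9,385.62 × 0.05 = $469.28
Union dues: $9,385.62 × 0.0516 = $484.30
Employee stock purchase plan: $44.37
Total deductions = $335.49 + $72.40 + $452.51 + $78.87 + $469.28 + $484.30 + $44.37 = $1,937.22
Net pay = $9,385.62 − $1,937.22 = $7,448.40

$7,448.40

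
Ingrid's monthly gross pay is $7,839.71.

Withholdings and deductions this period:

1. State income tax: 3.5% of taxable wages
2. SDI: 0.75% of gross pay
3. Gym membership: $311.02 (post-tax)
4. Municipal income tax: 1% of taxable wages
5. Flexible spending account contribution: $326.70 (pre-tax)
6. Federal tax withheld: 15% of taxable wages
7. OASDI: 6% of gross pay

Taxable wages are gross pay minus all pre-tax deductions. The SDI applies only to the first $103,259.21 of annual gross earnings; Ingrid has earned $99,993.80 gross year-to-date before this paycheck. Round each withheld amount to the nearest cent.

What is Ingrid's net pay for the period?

$5,242.08

Flexible spending account contribution: $326.70
Taxable wages = $7,839.71 − $326.70 = $7,513.01
Federal tax withheld: $7,513.01 × 0.15 = $1,126.95
Municipal income tax: $7,513.01 × 0.01 = $75.13
State income tax: $7,513.01 × 0.035 = $262.96
OASDI: $7,839.71 × 0.06 = $470.38
SDI: only $103,259.21 − $99,993.80 = $3,265.41 of this check is subject → $3,265.41 × 0.0075 = $24.49
Gym membership: $311.02
Total deductions = $326.70 + $1,126.95 + $75.13 + $262.96 + $470.38 + $24.49 + $311.02 = $2,597.63
Net pay = $7,839.71 − $2,597.63 = $5,242.08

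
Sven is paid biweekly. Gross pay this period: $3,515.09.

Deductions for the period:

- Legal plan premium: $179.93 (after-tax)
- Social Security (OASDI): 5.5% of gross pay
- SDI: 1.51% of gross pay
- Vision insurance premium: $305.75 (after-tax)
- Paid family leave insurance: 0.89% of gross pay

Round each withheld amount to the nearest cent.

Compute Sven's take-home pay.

Social Security (OASDI): $3,515.09 × 0.055 = $193.33
SDI: $3,515.09 × 0.0151 = $53.08
Paid family leave insurance: $3,515.09 × 0.0089 = $31.28
Vision insurance premium: $305.75
Legal plan premium: $179.93
Total deductions = $193.33 + $53.08 + $31.28 + $305.75 + $179.93 = $763.37
Net pay = $3,515.09 − $763.37 = $2,751.72

$2,751.72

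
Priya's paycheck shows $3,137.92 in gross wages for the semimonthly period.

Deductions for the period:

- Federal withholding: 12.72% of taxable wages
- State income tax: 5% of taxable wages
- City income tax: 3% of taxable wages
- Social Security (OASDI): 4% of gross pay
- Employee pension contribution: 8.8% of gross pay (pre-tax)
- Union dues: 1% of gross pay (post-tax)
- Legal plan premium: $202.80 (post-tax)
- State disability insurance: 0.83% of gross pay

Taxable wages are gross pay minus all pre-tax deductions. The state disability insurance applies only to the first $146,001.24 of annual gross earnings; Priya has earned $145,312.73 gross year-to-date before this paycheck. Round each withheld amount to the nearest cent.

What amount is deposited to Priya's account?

$1,903.41

Employee pension contribution: $3,137.92 × 0.088 = $276.14
Taxable wages = $3,137.92 − $276.14 = $2,861.78
City income tax: $2,861.78 × 0.03 = $85.85
Federal withholding: $2,861.78 × 0.1272 = $364.02
State income tax: $2,861.78 × 0.05 = $143.09
Social Security (OASDI): $3,137.92 × 0.04 = $125.52
State disability insurance: only $146,001.24 − $145,312.73 = $688.51 of this check is subject → $688.51 × 0.0083 = $5.71
Union dues: $3,137.92 × 0.01 = $31.38
Legal plan premium: $202.80
Total deductions = $276.14 + $85.85 + $364.02 + $143.09 + $125.52 + $5.71 + $31.38 + $202.80 = $1,234.51
Net pay = $3,137.92 − $1,234.51 = $1,903.41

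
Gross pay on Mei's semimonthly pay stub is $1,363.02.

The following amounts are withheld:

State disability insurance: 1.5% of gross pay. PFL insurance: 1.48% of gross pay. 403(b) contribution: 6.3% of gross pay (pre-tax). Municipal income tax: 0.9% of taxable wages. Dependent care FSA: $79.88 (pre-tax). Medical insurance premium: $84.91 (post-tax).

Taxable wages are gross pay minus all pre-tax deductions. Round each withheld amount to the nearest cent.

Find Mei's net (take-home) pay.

$1,060.96

Dependent care FSA: $79.88
403(b) contribution: $1,363.02 × 0.063 = $85.87
Pre-tax total = $79.88 + $85.87 = $165.75
Taxable wages = $1,363.02 − $165.75 = $1,197.27
Municipal income tax: $1,197.27 × 0.009 = $10.78
PFL insurance: $1,363.02 × 0.0148 = $20.17
State disability insurance: $1,363.02 × 0.015 = $20.45
Medical insurance premium: $84.91
Total deductions = $79.88 + $85.87 + $10.78 + $20.17 + $20.45 + $84.91 = $302.06
Net pay = $1,363.02 − $302.06 = $1,060.96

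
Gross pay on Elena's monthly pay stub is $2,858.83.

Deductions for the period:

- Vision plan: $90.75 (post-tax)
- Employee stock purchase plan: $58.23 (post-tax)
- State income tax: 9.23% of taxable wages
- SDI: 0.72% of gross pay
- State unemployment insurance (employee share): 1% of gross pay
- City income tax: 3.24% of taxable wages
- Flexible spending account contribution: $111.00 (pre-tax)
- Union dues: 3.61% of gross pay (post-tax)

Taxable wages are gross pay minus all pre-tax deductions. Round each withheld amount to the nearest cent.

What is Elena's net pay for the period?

Flexible spending account contribution: $111.00
Taxable wages = $2,858.83 − $111.00 = $2,747.83
City income tax: $2,747.83 × 0.0324 = $89.03
State income tax: $2,747.83 × 0.0923 = $253.62
SDI: $2,858.83 × 0.0072 = $20.58
State unemployment insurance (employee share): $2,858.83 × 0.01 = $28.59
Union dues: $2,858.83 × 0.0361 = $103.20
Employee stock purchase plan: $58.23
Vision plan: $90.75
Total deductions = $111.00 + $89.03 + $253.62 + $20.58 + $28.59 + $103.20 + $58.23 + $90.75 = $755.00
Net pay = $2,858.83 − $755.00 = $2,103.83

$2,103.83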